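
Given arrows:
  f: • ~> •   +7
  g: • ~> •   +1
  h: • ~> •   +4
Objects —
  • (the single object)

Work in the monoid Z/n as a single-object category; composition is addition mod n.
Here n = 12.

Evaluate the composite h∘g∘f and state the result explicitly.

  0 +7≡7 +1≡8 +4≡0  (mod 12)
composite: +0

Answer: +0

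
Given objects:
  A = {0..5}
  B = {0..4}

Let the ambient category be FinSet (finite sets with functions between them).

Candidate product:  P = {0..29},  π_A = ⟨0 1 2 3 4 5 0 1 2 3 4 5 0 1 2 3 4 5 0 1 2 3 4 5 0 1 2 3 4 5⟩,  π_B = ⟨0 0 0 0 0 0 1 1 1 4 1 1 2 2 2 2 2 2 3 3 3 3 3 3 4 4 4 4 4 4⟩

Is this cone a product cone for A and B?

Answer: NOT A VALID PRODUCT — duplicate pair at indices 27,9

Derivation:
|A|·|B| = 6·5 = 30;  |P| = 30
Check the pairing map k ↦ (π_A(k), π_B(k)):
  0 -> (0,0)
  1 -> (1,0)
  2 -> (2,0)
  3 -> (3,0)
  4 -> (4,0)
  5 -> (5,0)
  6 -> (0,1)
  7 -> (1,1)
  8 -> (2,1)
  9 -> (3,4)
  10 -> (4,1)
  11 -> (5,1)
  12 -> (0,2)
  13 -> (1,2)
  14 -> (2,2)
  15 -> (3,2)
  16 -> (4,2)
  17 -> (5,2)
  18 -> (0,3)
  19 -> (1,3)
  20 -> (2,3)
  21 -> (3,3)
  22 -> (4,3)
  23 -> (5,3)
  24 -> (0,4)
  25 -> (1,4)
  26 -> (2,4)
  27 -> (3,4)  ✗ repeats pair of k=9
  28 -> (4,4)
  29 -> (5,4)
distinct pairs in image: 29 / 30 needed
  → (3,4) hit at k=9 and k=27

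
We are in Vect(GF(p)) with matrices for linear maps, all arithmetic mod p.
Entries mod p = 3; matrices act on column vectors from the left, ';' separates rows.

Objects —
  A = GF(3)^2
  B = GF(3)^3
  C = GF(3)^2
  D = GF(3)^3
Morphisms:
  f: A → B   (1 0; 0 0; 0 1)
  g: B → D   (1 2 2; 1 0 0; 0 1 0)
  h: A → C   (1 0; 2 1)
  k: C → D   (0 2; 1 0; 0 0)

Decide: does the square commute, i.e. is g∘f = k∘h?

1) trace f;g:
  e0=[1,0] f→[1,0,0] g→[1,1,0]
  e1=[0,1] f→[0,0,1] g→[2,0,0]
  composite₁ = (1 2; 1 0; 0 0)
2) trace h;k:
  e0=[1,0] h→[1,2] k→[1,1,0]
  e1=[0,1] h→[0,1] k→[2,0,0]
  composite₂ = (1 2; 1 0; 0 0)
Equal? equal; square commutes

Answer: COMMUTES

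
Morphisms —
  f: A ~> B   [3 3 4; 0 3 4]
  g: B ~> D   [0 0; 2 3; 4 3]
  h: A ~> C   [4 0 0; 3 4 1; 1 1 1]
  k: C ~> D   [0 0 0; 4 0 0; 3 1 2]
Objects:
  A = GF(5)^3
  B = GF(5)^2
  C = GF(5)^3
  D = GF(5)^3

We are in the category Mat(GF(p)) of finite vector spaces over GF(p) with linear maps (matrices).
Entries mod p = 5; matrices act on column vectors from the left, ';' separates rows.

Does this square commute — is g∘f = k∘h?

Answer: COMMUTES

Work:
Path 1 = f;g:
  e0=(1,0,0) f~>(3,0) g~>(0,1,2)
  e1=(0,1,0) f~>(3,3) g~>(0,0,1)
  e2=(0,0,1) f~>(4,4) g~>(0,0,3)
  composite₁ = [0 0 0; 1 0 0; 2 1 3]
Path 2 = h;k:
  e0=(1,0,0) h~>(4,3,1) k~>(0,1,2)
  e1=(0,1,0) h~>(0,4,1) k~>(0,0,1)
  e2=(0,0,1) h~>(0,1,1) k~>(0,0,3)
  composite₂ = [0 0 0; 1 0 0; 2 1 3]
Equal? YES — commutes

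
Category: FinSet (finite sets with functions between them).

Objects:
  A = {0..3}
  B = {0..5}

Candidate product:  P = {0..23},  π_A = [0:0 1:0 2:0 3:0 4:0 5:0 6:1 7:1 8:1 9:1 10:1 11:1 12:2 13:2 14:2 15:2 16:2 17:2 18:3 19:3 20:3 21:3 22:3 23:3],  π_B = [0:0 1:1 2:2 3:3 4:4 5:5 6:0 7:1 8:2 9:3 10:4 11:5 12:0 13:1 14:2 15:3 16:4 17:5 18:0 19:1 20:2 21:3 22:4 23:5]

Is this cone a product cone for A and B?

|A|·|B| = 4·6 = 24;  |P| = 24
Check the pairing map k ↦ (π_A(k), π_B(k)):
  0 : (0,0)
  1 : (0,1)
  2 : (0,2)
  3 : (0,3)
  4 : (0,4)
  5 : (0,5)
  6 : (1,0)
  7 : (1,1)
  8 : (1,2)
  9 : (1,3)
  10 : (1,4)
  11 : (1,5)
  12 : (2,0)
  13 : (2,1)
  14 : (2,2)
  15 : (2,3)
  16 : (2,4)
  17 : (2,5)
  18 : (3,0)
  19 : (3,1)
  20 : (3,2)
  21 : (3,3)
  22 : (3,4)
  23 : (3,5)
distinct pairs in image: 24 / 24 needed
  → bijection onto A×B; projections well-typed.

Answer: VALID PRODUCT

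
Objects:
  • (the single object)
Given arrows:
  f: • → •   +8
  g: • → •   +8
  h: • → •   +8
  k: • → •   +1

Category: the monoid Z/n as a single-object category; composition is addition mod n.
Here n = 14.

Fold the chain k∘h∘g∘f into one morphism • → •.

Answer: +11

Trace:
  0 +8≡8 +8≡2 +8≡10 +1≡11  (mod 14)
⟦path⟧: +11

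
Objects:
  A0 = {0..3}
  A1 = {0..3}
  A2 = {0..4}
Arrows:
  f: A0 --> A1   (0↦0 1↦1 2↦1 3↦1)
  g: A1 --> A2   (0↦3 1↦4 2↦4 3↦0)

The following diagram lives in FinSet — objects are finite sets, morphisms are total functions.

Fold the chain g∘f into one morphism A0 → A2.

Answer: (0↦3 1↦4 2↦4 3↦4)

Derivation:
  0 f-->0 g-->3
  1 f-->1 g-->4
  2 f-->1 g-->4
  3 f-->1 g-->4
⟦path⟧: (0↦3 1↦4 2↦4 3↦4)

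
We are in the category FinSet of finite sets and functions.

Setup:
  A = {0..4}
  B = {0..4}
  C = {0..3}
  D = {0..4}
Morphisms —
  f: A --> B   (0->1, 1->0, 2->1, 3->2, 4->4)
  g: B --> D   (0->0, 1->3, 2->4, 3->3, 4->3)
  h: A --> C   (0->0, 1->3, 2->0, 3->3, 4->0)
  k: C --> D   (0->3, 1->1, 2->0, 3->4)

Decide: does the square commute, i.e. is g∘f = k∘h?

Along f;g (path 1):
  0 f-->1 g-->3
  1 f-->0 g-->0
  2 f-->1 g-->3
  3 f-->2 g-->4
  4 f-->4 g-->3
  composite₁ = (0->3, 1->0, 2->3, 3->4, 4->3)
Along h;k (path 2):
  0 h-->0 k-->3
  1 h-->3 k-->4
  2 h-->0 k-->3
  3 h-->3 k-->4
  4 h-->0 k-->3
  composite₂ = (0->3, 1->4, 2->3, 3->4, 4->3)
Equal? differ; not commutative

Answer: DOES NOT COMMUTE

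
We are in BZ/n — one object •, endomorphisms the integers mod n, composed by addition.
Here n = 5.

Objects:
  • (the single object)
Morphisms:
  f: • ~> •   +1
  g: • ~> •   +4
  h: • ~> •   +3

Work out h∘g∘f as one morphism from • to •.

  0 +1≡1 +4≡0 +3≡3  (mod 5)
result: +3

Answer: +3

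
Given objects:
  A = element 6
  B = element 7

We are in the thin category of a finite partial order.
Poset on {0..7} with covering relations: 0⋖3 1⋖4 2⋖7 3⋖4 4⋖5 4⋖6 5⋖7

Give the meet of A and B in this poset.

Answer: A∧B = 4

Work:
Common predecessors of 6,7: {0,1,3,4}
  0 ≤ 4
  1 ≤ 4
  3 ≤ 4
  4 ≤ 4
glb = 4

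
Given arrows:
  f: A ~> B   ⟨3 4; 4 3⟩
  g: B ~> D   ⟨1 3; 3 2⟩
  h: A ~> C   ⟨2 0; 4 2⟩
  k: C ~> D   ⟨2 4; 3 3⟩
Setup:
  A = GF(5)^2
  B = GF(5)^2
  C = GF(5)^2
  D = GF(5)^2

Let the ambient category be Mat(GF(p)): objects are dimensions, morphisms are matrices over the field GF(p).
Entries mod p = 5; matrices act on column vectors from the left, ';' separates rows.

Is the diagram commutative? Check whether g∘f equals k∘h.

Answer: DOES NOT COMMUTE

Work:
Along f;g (path 1):
  e0=(1,0) f~>(3,4) g~>(0,2)
  e1=(0,1) f~>(4,3) g~>(3,3)
  result₁ = ⟨0 3; 2 3⟩
Along h;k (path 2):
  e0=(1,0) h~>(2,4) k~>(0,3)
  e1=(0,1) h~>(0,2) k~>(3,1)
  result₂ = ⟨0 3; 3 1⟩
Equal? differ; not commutative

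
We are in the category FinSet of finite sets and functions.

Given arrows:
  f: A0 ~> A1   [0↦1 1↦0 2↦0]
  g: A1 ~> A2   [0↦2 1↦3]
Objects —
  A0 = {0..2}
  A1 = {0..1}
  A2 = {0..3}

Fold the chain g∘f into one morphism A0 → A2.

  0 f~>1 g~>3
  1 f~>0 g~>2
  2 f~>0 g~>2
result: [0↦3 1↦2 2↦2]

Answer: [0↦3 1↦2 2↦2]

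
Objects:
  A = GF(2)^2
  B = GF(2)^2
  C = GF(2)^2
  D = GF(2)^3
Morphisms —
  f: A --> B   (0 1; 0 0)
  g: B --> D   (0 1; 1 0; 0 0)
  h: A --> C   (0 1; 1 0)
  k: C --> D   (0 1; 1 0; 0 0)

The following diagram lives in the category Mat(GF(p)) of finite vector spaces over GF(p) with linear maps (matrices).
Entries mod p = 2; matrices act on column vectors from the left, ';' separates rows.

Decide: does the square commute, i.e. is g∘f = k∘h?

Answer: DOES NOT COMMUTE

Trace:
Along f;g (path 1):
  e0=⟨1,0⟩ f-->⟨0,0⟩ g-->⟨0,0,0⟩
  e1=⟨0,1⟩ f-->⟨1,0⟩ g-->⟨0,1,0⟩
  composite₁ = (0 0; 0 1; 0 0)
Along h;k (path 2):
  e0=⟨1,0⟩ h-->⟨0,1⟩ k-->⟨1,0,0⟩
  e1=⟨0,1⟩ h-->⟨1,0⟩ k-->⟨0,1,0⟩
  composite₂ = (1 0; 0 1; 0 0)
Equal? NO — does not commute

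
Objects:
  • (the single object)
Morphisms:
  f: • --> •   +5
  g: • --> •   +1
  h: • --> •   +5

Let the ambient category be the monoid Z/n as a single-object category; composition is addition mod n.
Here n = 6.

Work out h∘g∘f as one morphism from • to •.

  0 +5≡5 +1≡0 +5≡5  (mod 6)
result: +5

Answer: +5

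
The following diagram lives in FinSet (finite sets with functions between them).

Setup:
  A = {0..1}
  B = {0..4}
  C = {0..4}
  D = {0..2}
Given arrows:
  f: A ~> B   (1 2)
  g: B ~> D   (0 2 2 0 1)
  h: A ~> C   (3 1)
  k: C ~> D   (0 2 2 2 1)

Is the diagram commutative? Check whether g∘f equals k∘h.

1) trace f;g:
  0 f~>1 g~>2
  1 f~>2 g~>2
  composite₁ = (2 2)
2) trace h;k:
  0 h~>3 k~>2
  1 h~>1 k~>2
  composite₂ = (2 2)
Equal? same morphism ✓

Answer: COMMUTES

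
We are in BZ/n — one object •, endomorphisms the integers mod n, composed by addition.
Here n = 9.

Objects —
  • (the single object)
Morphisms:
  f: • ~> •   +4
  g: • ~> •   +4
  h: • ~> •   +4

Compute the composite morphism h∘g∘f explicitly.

Answer: +3

Derivation:
  0 +4≡4 +4≡8 +4≡3  (mod 9)
composite: +3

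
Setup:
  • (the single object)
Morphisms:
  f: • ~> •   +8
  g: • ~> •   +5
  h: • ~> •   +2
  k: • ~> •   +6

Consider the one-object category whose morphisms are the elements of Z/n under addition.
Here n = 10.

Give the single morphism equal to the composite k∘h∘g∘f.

  0 +8≡8 +5≡3 +2≡5 +6≡1  (mod 10)
⟦path⟧: +1

Answer: +1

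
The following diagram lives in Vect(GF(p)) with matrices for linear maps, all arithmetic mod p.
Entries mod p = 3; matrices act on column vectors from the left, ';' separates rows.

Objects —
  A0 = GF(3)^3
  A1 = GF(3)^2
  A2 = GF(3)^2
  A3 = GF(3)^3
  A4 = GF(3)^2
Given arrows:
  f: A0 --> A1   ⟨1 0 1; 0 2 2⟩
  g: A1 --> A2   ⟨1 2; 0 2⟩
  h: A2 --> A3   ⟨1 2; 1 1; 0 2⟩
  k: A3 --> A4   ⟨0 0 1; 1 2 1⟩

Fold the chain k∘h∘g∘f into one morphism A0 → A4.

Answer: ⟨0 2 2; 0 0 0⟩

Derivation:
  e0=[1,0,0] f-->[1,0] g-->[1,0] h-->[1,1,0] k-->[0,0]
  e1=[0,1,0] f-->[0,2] g-->[1,1] h-->[0,2,2] k-->[2,0]
  e2=[0,0,1] f-->[1,2] g-->[2,1] h-->[1,0,2] k-->[2,0]
composite: ⟨0 2 2; 0 0 0⟩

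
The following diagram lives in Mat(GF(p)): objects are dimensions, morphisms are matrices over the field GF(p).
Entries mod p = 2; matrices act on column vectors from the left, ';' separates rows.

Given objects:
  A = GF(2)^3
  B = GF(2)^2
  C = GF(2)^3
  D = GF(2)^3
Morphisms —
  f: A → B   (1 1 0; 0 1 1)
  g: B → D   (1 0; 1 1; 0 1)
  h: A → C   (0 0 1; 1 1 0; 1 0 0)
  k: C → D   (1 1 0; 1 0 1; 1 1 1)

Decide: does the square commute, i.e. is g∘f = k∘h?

1) trace f;g:
  e0=[1,0,0] f→[1,0] g→[1,1,0]
  e1=[0,1,0] f→[1,1] g→[1,0,1]
  e2=[0,0,1] f→[0,1] g→[0,1,1]
  ⟦path⟧₁ = (1 1 0; 1 0 1; 0 1 1)
2) trace h;k:
  e0=[1,0,0] h→[0,1,1] k→[1,1,0]
  e1=[0,1,0] h→[0,1,0] k→[1,0,1]
  e2=[0,0,1] h→[1,0,0] k→[1,1,1]
  ⟦path⟧₂ = (1 1 1; 1 0 1; 0 1 1)
Equal? distinct morphisms ✗

Answer: DOES NOT COMMUTE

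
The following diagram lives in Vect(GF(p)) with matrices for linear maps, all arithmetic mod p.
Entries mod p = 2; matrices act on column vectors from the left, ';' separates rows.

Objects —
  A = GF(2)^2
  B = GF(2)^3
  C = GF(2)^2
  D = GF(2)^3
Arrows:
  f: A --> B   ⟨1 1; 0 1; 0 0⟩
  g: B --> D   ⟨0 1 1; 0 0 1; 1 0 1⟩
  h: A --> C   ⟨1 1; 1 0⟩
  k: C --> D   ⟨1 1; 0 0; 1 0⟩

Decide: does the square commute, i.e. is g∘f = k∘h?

Answer: COMMUTES

Derivation:
1) trace f;g:
  e0=(1,0) f-->(1,0,0) g-->(0,0,1)
  e1=(0,1) f-->(1,1,0) g-->(1,0,1)
  ⟦path⟧₁ = ⟨0 1; 0 0; 1 1⟩
2) trace h;k:
  e0=(1,0) h-->(1,1) k-->(0,0,1)
  e1=(0,1) h-->(1,0) k-->(1,0,1)
  ⟦path⟧₂ = ⟨0 1; 0 0; 1 1⟩
Equal? equal; square commutes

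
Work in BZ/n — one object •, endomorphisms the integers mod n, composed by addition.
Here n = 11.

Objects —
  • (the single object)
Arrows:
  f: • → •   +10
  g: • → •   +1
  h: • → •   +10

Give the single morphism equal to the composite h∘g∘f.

Answer: +10

Work:
  0 +10≡10 +1≡0 +10≡10  (mod 11)
result: +10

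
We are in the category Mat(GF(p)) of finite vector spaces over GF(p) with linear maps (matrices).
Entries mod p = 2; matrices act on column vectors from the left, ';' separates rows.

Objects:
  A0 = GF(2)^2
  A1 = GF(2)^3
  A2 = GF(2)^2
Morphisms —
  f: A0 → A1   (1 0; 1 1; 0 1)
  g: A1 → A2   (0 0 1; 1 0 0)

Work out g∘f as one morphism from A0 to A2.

Answer: (0 1; 1 0)

Trace:
  e0=[1,0] f→[1,1,0] g→[0,1]
  e1=[0,1] f→[0,1,1] g→[1,0]
⟦path⟧: (0 1; 1 0)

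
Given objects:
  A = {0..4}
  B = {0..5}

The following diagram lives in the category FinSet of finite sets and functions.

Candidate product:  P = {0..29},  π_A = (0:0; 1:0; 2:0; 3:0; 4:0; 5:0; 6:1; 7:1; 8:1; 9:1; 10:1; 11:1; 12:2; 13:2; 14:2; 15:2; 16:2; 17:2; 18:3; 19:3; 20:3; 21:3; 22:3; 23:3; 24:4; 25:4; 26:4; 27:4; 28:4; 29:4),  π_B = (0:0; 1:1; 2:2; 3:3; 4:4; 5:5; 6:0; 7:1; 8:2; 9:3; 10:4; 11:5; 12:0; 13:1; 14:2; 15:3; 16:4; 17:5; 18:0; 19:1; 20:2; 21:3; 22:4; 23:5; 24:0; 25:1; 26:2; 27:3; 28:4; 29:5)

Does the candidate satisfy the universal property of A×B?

Answer: VALID PRODUCT

Work:
|A|·|B| = 5·6 = 30;  |P| = 30
Check the pairing map k ↦ (π_A(k), π_B(k)):
  0 : (0,0)
  1 : (0,1)
  2 : (0,2)
  3 : (0,3)
  4 : (0,4)
  5 : (0,5)
  6 : (1,0)
  7 : (1,1)
  8 : (1,2)
  9 : (1,3)
  10 : (1,4)
  11 : (1,5)
  12 : (2,0)
  13 : (2,1)
  14 : (2,2)
  15 : (2,3)
  16 : (2,4)
  17 : (2,5)
  18 : (3,0)
  19 : (3,1)
  20 : (3,2)
  21 : (3,3)
  22 : (3,4)
  23 : (3,5)
  24 : (4,0)
  25 : (4,1)
  26 : (4,2)
  27 : (4,3)
  28 : (4,4)
  29 : (4,5)
distinct pairs in image: 30 / 30 needed
  → bijection onto A×B; projections well-typed.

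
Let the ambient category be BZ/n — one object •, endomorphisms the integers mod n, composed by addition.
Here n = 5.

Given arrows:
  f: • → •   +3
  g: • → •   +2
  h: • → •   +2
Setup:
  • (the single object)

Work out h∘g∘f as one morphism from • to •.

Answer: +2

Work:
  0 +3≡3 +2≡0 +2≡2  (mod 5)
⟦path⟧: +2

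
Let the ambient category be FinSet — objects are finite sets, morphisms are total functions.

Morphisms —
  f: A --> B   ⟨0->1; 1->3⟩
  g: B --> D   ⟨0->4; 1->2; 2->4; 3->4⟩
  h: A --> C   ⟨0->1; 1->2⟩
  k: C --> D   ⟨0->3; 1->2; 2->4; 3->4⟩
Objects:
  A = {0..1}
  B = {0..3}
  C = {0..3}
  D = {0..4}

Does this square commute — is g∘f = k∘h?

Answer: COMMUTES

Trace:
Path 1 = f;g:
  0 f-->1 g-->2
  1 f-->3 g-->4
  ⟦path⟧₁ = ⟨0->2; 1->4⟩
Path 2 = h;k:
  0 h-->1 k-->2
  1 h-->2 k-->4
  ⟦path⟧₂ = ⟨0->2; 1->4⟩
Equal? equal; square commutes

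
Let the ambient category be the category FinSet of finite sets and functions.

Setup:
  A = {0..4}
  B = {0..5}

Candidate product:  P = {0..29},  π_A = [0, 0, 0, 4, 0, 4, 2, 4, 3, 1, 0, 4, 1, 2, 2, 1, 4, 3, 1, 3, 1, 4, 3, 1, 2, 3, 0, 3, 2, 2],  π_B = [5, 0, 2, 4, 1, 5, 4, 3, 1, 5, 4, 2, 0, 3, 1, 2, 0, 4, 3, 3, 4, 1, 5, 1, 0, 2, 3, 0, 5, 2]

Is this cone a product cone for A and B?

Answer: VALID PRODUCT

Trace:
|A|·|B| = 5·6 = 30;  |P| = 30
Check the pairing map k ↦ (π_A(k), π_B(k)):
  0 -> (0,5)
  1 -> (0,0)
  2 -> (0,2)
  3 -> (4,4)
  4 -> (0,1)
  5 -> (4,5)
  6 -> (2,4)
  7 -> (4,3)
  8 -> (3,1)
  9 -> (1,5)
  10 -> (0,4)
  11 -> (4,2)
  12 -> (1,0)
  13 -> (2,3)
  14 -> (2,1)
  15 -> (1,2)
  16 -> (4,0)
  17 -> (3,4)
  18 -> (1,3)
  19 -> (3,3)
  20 -> (1,4)
  21 -> (4,1)
  22 -> (3,5)
  23 -> (1,1)
  24 -> (2,0)
  25 -> (3,2)
  26 -> (0,3)
  27 -> (3,0)
  28 -> (2,5)
  29 -> (2,2)
distinct pairs in image: 30 / 30 needed
  → bijection onto A×B; projections well-typed.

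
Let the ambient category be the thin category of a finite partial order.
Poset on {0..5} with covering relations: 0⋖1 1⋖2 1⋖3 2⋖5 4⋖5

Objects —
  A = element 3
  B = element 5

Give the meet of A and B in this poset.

{x : x⊑A ∧ x⊑B} = {0,1}  (A=3, B=5)
  0 ⊑ 1
  1 ⊑ 1
glb = 1

Answer: A∧B = 1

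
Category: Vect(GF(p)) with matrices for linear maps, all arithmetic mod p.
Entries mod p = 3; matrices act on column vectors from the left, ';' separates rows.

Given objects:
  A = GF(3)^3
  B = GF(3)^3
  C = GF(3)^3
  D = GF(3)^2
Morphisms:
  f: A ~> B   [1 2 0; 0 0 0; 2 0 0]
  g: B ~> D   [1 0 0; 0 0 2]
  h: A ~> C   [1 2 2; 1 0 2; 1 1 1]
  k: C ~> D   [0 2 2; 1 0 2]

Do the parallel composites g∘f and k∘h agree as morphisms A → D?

Answer: DOES NOT COMMUTE

Work:
1) trace f;g:
  e0=⟨1,0,0⟩ f~>⟨1,0,2⟩ g~>⟨1,1⟩
  e1=⟨0,1,0⟩ f~>⟨2,0,0⟩ g~>⟨2,0⟩
  e2=⟨0,0,1⟩ f~>⟨0,0,0⟩ g~>⟨0,0⟩
  composite₁ = [1 2 0; 1 0 0]
2) trace h;k:
  e0=⟨1,0,0⟩ h~>⟨1,1,1⟩ k~>⟨1,0⟩
  e1=⟨0,1,0⟩ h~>⟨2,0,1⟩ k~>⟨2,1⟩
  e2=⟨0,0,1⟩ h~>⟨2,2,1⟩ k~>⟨0,1⟩
  composite₂ = [1 2 0; 0 1 1]
Equal? differ; not commutative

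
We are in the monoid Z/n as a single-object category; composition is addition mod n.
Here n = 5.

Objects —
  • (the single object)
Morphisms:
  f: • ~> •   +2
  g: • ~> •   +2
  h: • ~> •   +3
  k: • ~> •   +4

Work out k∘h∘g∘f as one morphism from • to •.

Answer: +1

Work:
  0 +2≡2 +2≡4 +3≡2 +4≡1  (mod 5)
⟦path⟧: +1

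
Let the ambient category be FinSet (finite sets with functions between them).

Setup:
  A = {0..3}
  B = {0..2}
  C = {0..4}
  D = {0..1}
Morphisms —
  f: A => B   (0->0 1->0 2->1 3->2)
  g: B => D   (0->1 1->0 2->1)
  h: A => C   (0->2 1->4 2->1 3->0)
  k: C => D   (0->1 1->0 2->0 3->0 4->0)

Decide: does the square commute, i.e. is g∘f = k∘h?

Path 1 = f;g:
  0 f=>0 g=>1
  1 f=>0 g=>1
  2 f=>1 g=>0
  3 f=>2 g=>1
  ⟦path⟧₁ = (0->1 1->1 2->0 3->1)
Path 2 = h;k:
  0 h=>2 k=>0
  1 h=>4 k=>0
  2 h=>1 k=>0
  3 h=>0 k=>1
  ⟦path⟧₂ = (0->0 1->0 2->0 3->1)
Equal? distinct morphisms ✗

Answer: DOES NOT COMMUTE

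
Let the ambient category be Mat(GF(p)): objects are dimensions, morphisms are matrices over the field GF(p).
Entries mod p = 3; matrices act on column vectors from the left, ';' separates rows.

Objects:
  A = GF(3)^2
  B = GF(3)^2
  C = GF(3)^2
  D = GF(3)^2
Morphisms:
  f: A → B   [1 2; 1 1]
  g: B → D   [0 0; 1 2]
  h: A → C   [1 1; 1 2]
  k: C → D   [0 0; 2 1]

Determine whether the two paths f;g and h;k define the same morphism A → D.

Along f;g (path 1):
  e0=⟨1,0⟩ f→⟨1,1⟩ g→⟨0,0⟩
  e1=⟨0,1⟩ f→⟨2,1⟩ g→⟨0,1⟩
  ⟦path⟧₁ = [0 0; 0 1]
Along h;k (path 2):
  e0=⟨1,0⟩ h→⟨1,1⟩ k→⟨0,0⟩
  e1=⟨0,1⟩ h→⟨1,2⟩ k→⟨0,1⟩
  ⟦path⟧₂ = [0 0; 0 1]
Equal? YES — commutes

Answer: COMMUTES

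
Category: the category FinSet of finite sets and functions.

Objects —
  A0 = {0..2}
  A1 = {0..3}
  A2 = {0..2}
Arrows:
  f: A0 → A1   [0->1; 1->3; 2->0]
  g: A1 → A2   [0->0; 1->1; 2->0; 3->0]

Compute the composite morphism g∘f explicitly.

  0 f→1 g→1
  1 f→3 g→0
  2 f→0 g→0
⟦path⟧: [0->1; 1->0; 2->0]

Answer: [0->1; 1->0; 2->0]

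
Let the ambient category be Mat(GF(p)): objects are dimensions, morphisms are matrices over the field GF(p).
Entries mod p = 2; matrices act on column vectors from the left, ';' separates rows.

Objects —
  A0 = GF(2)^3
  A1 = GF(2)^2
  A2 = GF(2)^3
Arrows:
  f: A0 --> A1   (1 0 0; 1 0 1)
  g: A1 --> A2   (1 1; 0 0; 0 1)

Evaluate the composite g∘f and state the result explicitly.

  e0=[1,0,0] f-->[1,1] g-->[0,0,1]
  e1=[0,1,0] f-->[0,0] g-->[0,0,0]
  e2=[0,0,1] f-->[0,1] g-->[1,0,1]
composite: (0 0 1; 0 0 0; 1 0 1)

Answer: (0 0 1; 0 0 0; 1 0 1)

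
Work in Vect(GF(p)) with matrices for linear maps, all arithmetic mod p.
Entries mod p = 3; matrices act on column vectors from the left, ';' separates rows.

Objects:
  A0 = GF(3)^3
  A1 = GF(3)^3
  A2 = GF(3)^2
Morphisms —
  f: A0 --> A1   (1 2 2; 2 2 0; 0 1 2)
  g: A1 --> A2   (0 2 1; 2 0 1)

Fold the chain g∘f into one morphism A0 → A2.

  e0=⟨1,0,0⟩ f-->⟨1,2,0⟩ g-->⟨1,2⟩
  e1=⟨0,1,0⟩ f-->⟨2,2,1⟩ g-->⟨2,2⟩
  e2=⟨0,0,1⟩ f-->⟨2,0,2⟩ g-->⟨2,0⟩
⟦path⟧: (1 2 2; 2 2 0)

Answer: (1 2 2; 2 2 0)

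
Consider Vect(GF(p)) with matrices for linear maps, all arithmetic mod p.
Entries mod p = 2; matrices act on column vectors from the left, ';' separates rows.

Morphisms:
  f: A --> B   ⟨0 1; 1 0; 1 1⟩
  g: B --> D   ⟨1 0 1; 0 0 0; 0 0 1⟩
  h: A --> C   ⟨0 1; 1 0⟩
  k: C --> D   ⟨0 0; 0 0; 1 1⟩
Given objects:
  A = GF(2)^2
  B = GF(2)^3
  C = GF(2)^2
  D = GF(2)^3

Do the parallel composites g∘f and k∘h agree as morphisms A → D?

Answer: DOES NOT COMMUTE

Work:
Along f;g (path 1):
  e0=(1,0) f-->(0,1,1) g-->(1,0,1)
  e1=(0,1) f-->(1,0,1) g-->(0,0,1)
  composite₁ = ⟨1 0; 0 0; 1 1⟩
Along h;k (path 2):
  e0=(1,0) h-->(0,1) k-->(0,0,1)
  e1=(0,1) h-->(1,0) k-->(0,0,1)
  composite₂ = ⟨0 0; 0 0; 1 1⟩
Equal? NO — does not commute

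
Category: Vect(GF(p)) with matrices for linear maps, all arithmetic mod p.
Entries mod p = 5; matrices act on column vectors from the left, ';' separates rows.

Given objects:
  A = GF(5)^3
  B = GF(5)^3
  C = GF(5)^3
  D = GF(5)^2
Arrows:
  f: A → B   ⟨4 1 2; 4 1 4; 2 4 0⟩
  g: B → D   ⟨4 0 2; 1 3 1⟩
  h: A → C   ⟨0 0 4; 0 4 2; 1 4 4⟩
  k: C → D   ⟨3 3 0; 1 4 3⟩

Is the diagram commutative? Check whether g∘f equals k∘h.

1) trace f;g:
  e0=[1,0,0] f→[4,4,2] g→[0,3]
  e1=[0,1,0] f→[1,1,4] g→[2,3]
  e2=[0,0,1] f→[2,4,0] g→[3,4]
  composite₁ = ⟨0 2 3; 3 3 4⟩
2) trace h;k:
  e0=[1,0,0] h→[0,0,1] k→[0,3]
  e1=[0,1,0] h→[0,4,4] k→[2,3]
  e2=[0,0,1] h→[4,2,4] k→[3,4]
  composite₂ = ⟨0 2 3; 3 3 4⟩
Equal? equal; square commutes

Answer: COMMUTES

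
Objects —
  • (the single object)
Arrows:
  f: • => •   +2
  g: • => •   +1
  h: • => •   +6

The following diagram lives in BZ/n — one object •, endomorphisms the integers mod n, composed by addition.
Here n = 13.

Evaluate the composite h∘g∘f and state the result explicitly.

  0 +2≡2 +1≡3 +6≡9  (mod 13)
⟦path⟧: +9

Answer: +9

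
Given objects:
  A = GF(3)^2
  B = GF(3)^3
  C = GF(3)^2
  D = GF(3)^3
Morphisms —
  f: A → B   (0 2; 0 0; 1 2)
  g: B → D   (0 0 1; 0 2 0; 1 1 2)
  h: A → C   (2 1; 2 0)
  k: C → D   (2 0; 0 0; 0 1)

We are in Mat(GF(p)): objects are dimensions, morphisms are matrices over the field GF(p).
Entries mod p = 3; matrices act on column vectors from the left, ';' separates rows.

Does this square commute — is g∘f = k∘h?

Along f;g (path 1):
  e0=⟨1,0⟩ f→⟨0,0,1⟩ g→⟨1,0,2⟩
  e1=⟨0,1⟩ f→⟨2,0,2⟩ g→⟨2,0,0⟩
  ⟦path⟧₁ = (1 2; 0 0; 2 0)
Along h;k (path 2):
  e0=⟨1,0⟩ h→⟨2,2⟩ k→⟨1,0,2⟩
  e1=⟨0,1⟩ h→⟨1,0⟩ k→⟨2,0,0⟩
  ⟦path⟧₂ = (1 2; 0 0; 2 0)
Equal? equal; square commutes

Answer: COMMUTES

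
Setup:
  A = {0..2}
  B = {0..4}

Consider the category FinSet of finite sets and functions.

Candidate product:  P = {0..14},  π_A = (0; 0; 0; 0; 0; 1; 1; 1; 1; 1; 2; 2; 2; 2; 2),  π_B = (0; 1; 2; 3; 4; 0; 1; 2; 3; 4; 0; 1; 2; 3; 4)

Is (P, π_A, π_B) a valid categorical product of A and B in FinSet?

|A|·|B| = 3·5 = 15;  |P| = 15
Check the pairing map k ↦ (π_A(k), π_B(k)):
  0 : (0,0)
  1 : (0,1)
  2 : (0,2)
  3 : (0,3)
  4 : (0,4)
  5 : (1,0)
  6 : (1,1)
  7 : (1,2)
  8 : (1,3)
  9 : (1,4)
  10 : (2,0)
  11 : (2,1)
  12 : (2,2)
  13 : (2,3)
  14 : (2,4)
distinct pairs in image: 15 / 15 needed
  → bijection onto A×B; projections well-typed.

Answer: VALID PRODUCT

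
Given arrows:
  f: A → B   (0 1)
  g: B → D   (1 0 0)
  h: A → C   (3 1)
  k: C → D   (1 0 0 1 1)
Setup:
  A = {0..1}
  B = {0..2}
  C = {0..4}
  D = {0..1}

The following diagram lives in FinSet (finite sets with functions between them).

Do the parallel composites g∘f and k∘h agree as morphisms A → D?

Path 1 = f;g:
  0 f→0 g→1
  1 f→1 g→0
  composite₁ = (1 0)
Path 2 = h;k:
  0 h→3 k→1
  1 h→1 k→0
  composite₂ = (1 0)
Equal? same morphism ✓

Answer: COMMUTES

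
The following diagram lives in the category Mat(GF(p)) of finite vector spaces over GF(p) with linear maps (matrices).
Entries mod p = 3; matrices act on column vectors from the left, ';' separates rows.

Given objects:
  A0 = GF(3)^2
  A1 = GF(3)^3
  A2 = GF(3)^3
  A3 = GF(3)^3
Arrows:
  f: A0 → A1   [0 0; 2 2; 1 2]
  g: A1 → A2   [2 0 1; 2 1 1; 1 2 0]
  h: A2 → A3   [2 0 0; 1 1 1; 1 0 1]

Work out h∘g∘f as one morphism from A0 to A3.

  e0=(1,0) f→(0,2,1) g→(1,0,1) h→(2,2,2)
  e1=(0,1) f→(0,2,2) g→(2,1,1) h→(1,1,0)
⟦path⟧: [2 1; 2 1; 2 0]

Answer: [2 1; 2 1; 2 0]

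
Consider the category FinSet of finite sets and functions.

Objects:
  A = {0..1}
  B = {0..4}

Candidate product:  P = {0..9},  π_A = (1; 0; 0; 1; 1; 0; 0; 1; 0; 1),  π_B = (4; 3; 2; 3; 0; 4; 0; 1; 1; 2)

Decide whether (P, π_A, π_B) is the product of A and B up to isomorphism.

Answer: VALID PRODUCT

Trace:
|A|·|B| = 2·5 = 10;  |P| = 10
Check the pairing map k ↦ (π_A(k), π_B(k)):
  0 ↦ (1,4)
  1 ↦ (0,3)
  2 ↦ (0,2)
  3 ↦ (1,3)
  4 ↦ (1,0)
  5 ↦ (0,4)
  6 ↦ (0,0)
  7 ↦ (1,1)
  8 ↦ (0,1)
  9 ↦ (1,2)
distinct pairs in image: 10 / 10 needed
  → bijection onto A×B; projections well-typed.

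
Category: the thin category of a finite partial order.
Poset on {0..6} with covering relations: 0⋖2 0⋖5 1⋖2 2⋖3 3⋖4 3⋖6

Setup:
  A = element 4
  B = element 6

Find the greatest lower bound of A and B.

Answer: A∧B = 3

Trace:
Lower bounds of A=4 and B=6: {0,1,2,3}
  0 <= 3
  1 <= 3
  2 <= 3
  3 <= 3
glb = 3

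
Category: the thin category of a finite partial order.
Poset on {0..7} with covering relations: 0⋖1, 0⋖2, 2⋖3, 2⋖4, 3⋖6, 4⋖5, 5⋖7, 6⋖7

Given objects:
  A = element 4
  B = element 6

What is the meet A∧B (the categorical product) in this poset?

{x : x⊑A ∧ x⊑B} = {0,2}  (A=4, B=6)
  0 ⊑ 2
  2 ⊑ 2
glb = 2

Answer: A∧B = 2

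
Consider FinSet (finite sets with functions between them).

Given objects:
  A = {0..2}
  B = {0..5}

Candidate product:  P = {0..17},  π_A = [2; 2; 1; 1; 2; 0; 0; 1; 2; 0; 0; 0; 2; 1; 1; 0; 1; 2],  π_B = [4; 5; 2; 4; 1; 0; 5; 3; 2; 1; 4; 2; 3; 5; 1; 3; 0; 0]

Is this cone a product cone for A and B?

Answer: VALID PRODUCT

Trace:
|A|·|B| = 3·6 = 18;  |P| = 18
Check the pairing map k ↦ (π_A(k), π_B(k)):
  0 -> (2,4)
  1 -> (2,5)
  2 -> (1,2)
  3 -> (1,4)
  4 -> (2,1)
  5 -> (0,0)
  6 -> (0,5)
  7 -> (1,3)
  8 -> (2,2)
  9 -> (0,1)
  10 -> (0,4)
  11 -> (0,2)
  12 -> (2,3)
  13 -> (1,5)
  14 -> (1,1)
  15 -> (0,3)
  16 -> (1,0)
  17 -> (2,0)
distinct pairs in image: 18 / 18 needed
  → bijection onto A×B; projections well-typed.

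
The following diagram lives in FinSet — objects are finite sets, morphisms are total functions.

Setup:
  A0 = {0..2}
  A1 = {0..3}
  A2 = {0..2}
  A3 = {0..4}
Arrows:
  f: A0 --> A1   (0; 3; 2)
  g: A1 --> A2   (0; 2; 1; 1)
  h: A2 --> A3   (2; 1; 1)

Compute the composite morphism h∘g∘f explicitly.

  0 f-->0 g-->0 h-->2
  1 f-->3 g-->1 h-->1
  2 f-->2 g-->1 h-->1
result: (2; 1; 1)

Answer: (2; 1; 1)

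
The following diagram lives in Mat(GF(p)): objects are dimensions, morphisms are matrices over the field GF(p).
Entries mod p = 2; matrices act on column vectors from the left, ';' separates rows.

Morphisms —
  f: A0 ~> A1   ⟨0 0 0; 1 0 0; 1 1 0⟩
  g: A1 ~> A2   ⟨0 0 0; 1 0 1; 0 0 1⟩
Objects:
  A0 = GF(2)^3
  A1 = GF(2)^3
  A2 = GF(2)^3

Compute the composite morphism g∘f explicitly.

  e0=⟨1,0,0⟩ f~>⟨0,1,1⟩ g~>⟨0,1,1⟩
  e1=⟨0,1,0⟩ f~>⟨0,0,1⟩ g~>⟨0,1,1⟩
  e2=⟨0,0,1⟩ f~>⟨0,0,0⟩ g~>⟨0,0,0⟩
⟦path⟧: ⟨0 0 0; 1 1 0; 1 1 0⟩

Answer: ⟨0 0 0; 1 1 0; 1 1 0⟩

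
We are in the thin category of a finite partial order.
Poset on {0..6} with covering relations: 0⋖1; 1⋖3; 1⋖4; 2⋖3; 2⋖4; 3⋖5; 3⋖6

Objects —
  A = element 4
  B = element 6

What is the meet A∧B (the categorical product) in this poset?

Lower bounds of A=4 and B=6: {0,1,2}
  maximal lower bounds 1 and 2 are incomparable: neither 1<=2 nor 2<=1
→ no greatest lower bound exists

Answer: NO MEET EXISTS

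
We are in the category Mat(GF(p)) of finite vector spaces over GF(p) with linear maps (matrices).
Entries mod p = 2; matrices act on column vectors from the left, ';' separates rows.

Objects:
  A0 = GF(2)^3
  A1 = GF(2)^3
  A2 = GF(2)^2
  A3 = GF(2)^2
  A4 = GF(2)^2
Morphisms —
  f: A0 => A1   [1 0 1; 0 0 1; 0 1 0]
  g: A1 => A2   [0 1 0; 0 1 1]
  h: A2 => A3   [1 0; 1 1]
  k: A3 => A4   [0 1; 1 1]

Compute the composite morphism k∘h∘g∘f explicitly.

  e0=[1,0,0] f=>[1,0,0] g=>[0,0] h=>[0,0] k=>[0,0]
  e1=[0,1,0] f=>[0,0,1] g=>[0,1] h=>[0,1] k=>[1,1]
  e2=[0,0,1] f=>[1,1,0] g=>[1,1] h=>[1,0] k=>[0,1]
result: [0 1 0; 0 1 1]

Answer: [0 1 0; 0 1 1]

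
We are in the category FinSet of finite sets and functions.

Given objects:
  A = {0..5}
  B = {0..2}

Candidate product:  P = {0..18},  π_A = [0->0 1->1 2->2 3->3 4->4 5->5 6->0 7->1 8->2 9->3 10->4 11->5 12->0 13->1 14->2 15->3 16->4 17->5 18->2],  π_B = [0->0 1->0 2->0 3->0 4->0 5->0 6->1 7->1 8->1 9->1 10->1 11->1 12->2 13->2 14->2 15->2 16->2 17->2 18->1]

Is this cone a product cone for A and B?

|A|·|B| = 6·3 = 18;  |P| = 19
  → cardinalities differ; no bijection possible.

Answer: NOT A VALID PRODUCT — |P|=19 ≠ |A|·|B|=18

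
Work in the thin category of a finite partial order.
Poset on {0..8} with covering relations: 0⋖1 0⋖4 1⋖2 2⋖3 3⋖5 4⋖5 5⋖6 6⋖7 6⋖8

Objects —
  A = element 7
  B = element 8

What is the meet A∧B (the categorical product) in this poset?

Answer: A∧B = 6

Trace:
Common predecessors of 7,8: {0,1,2,3,4,5,6}
  0 <= 6
  1 <= 6
  2 <= 6
  3 <= 6
  4 <= 6
  5 <= 6
  6 <= 6
glb = 6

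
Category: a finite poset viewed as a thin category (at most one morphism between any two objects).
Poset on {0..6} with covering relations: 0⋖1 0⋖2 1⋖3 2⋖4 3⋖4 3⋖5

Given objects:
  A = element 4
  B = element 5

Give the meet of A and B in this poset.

Common predecessors of 4,5: {0,1,3}
  0 ⊑ 3
  1 ⊑ 3
  3 ⊑ 3
glb = 3

Answer: A∧B = 3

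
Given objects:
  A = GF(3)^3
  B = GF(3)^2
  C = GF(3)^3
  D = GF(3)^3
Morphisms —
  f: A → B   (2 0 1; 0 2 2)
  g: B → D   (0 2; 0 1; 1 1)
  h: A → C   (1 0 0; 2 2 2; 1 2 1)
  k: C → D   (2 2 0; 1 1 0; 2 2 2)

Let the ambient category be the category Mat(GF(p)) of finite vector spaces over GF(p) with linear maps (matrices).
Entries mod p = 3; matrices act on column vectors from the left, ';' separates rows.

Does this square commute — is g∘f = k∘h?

Answer: COMMUTES

Work:
Path 1 = f;g:
  e0=(1,0,0) f→(2,0) g→(0,0,2)
  e1=(0,1,0) f→(0,2) g→(1,2,2)
  e2=(0,0,1) f→(1,2) g→(1,2,0)
  composite₁ = (0 1 1; 0 2 2; 2 2 0)
Path 2 = h;k:
  e0=(1,0,0) h→(1,2,1) k→(0,0,2)
  e1=(0,1,0) h→(0,2,2) k→(1,2,2)
  e2=(0,0,1) h→(0,2,1) k→(1,2,0)
  composite₂ = (0 1 1; 0 2 2; 2 2 0)
Equal? equal; square commutes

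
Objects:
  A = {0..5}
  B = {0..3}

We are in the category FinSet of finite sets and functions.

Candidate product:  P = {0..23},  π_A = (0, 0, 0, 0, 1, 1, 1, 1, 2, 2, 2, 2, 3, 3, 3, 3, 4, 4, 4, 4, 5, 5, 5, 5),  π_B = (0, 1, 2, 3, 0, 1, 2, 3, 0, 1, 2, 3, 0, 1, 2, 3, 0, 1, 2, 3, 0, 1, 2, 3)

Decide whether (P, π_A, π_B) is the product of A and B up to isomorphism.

Answer: VALID PRODUCT

Derivation:
|A|·|B| = 6·4 = 24;  |P| = 24
Check the pairing map k ↦ (π_A(k), π_B(k)):
  0 : (0,0)
  1 : (0,1)
  2 : (0,2)
  3 : (0,3)
  4 : (1,0)
  5 : (1,1)
  6 : (1,2)
  7 : (1,3)
  8 : (2,0)
  9 : (2,1)
  10 : (2,2)
  11 : (2,3)
  12 : (3,0)
  13 : (3,1)
  14 : (3,2)
  15 : (3,3)
  16 : (4,0)
  17 : (4,1)
  18 : (4,2)
  19 : (4,3)
  20 : (5,0)
  21 : (5,1)
  22 : (5,2)
  23 : (5,3)
distinct pairs in image: 24 / 24 needed
  → bijection onto A×B; projections well-typed.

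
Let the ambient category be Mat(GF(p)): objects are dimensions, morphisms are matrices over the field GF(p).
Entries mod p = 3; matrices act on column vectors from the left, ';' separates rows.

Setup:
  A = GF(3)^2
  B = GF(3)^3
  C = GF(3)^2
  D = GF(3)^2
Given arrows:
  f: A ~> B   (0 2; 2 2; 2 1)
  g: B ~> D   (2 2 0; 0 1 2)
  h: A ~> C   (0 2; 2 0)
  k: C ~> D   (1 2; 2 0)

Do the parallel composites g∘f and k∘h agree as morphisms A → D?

Answer: COMMUTES

Trace:
1) trace f;g:
  e0=⟨1,0⟩ f~>⟨0,2,2⟩ g~>⟨1,0⟩
  e1=⟨0,1⟩ f~>⟨2,2,1⟩ g~>⟨2,1⟩
  result₁ = (1 2; 0 1)
2) trace h;k:
  e0=⟨1,0⟩ h~>⟨0,2⟩ k~>⟨1,0⟩
  e1=⟨0,1⟩ h~>⟨2,0⟩ k~>⟨2,1⟩
  result₂ = (1 2; 0 1)
Equal? equal; square commutes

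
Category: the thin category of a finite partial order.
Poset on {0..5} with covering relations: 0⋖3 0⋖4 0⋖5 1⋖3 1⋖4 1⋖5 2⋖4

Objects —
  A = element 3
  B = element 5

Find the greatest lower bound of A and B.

Answer: NO MEET EXISTS

Trace:
{x : x<=A ∧ x<=B} = {0,1}  (A=3, B=5)
  maximal lower bounds 0 and 1 are incomparable: neither 0<=1 nor 1<=0
→ no greatest lower bound exists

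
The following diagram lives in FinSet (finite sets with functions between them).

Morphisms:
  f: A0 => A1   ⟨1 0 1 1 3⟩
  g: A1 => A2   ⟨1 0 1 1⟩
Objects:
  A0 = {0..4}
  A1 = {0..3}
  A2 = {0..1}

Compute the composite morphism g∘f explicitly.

  0 f=>1 g=>0
  1 f=>0 g=>1
  2 f=>1 g=>0
  3 f=>1 g=>0
  4 f=>3 g=>1
result: ⟨0 1 0 0 1⟩

Answer: ⟨0 1 0 0 1⟩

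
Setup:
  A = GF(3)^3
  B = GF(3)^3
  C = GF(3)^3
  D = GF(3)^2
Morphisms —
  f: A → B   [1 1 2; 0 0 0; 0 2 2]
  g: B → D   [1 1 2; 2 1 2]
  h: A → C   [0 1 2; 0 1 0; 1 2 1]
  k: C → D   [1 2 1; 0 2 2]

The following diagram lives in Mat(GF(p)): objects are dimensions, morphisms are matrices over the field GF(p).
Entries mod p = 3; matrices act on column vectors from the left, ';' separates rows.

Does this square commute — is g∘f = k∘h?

1) trace f;g:
  e0=(1,0,0) f→(1,0,0) g→(1,2)
  e1=(0,1,0) f→(1,0,2) g→(2,0)
  e2=(0,0,1) f→(2,0,2) g→(0,2)
  composite₁ = [1 2 0; 2 0 2]
2) trace h;k:
  e0=(1,0,0) h→(0,0,1) k→(1,2)
  e1=(0,1,0) h→(1,1,2) k→(2,0)
  e2=(0,0,1) h→(2,0,1) k→(0,2)
  composite₂ = [1 2 0; 2 0 2]
Equal? YES — commutes

Answer: COMMUTES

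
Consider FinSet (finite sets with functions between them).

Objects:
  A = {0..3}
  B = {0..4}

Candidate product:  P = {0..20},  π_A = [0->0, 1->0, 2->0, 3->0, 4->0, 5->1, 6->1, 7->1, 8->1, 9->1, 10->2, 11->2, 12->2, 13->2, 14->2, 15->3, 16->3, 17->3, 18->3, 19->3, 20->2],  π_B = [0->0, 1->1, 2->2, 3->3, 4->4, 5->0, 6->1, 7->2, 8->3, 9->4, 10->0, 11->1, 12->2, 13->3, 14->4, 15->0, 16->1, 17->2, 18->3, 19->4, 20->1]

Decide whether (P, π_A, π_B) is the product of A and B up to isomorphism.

Answer: NOT A VALID PRODUCT — |P|=21 ≠ |A|·|B|=20

Derivation:
|A|·|B| = 4·5 = 20;  |P| = 21
  → cardinalities differ; no bijection possible.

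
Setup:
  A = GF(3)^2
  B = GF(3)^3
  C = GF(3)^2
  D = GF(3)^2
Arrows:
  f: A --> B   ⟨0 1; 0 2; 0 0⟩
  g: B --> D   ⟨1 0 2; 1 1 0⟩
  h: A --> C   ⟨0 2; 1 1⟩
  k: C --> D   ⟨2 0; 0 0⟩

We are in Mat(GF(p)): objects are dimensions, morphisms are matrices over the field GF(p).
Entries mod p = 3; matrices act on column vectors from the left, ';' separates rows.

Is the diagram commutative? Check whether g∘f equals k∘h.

1) trace f;g:
  e0=⟨1,0⟩ f-->⟨0,0,0⟩ g-->⟨0,0⟩
  e1=⟨0,1⟩ f-->⟨1,2,0⟩ g-->⟨1,0⟩
  result₁ = ⟨0 1; 0 0⟩
2) trace h;k:
  e0=⟨1,0⟩ h-->⟨0,1⟩ k-->⟨0,0⟩
  e1=⟨0,1⟩ h-->⟨2,1⟩ k-->⟨1,0⟩
  result₂ = ⟨0 1; 0 0⟩
Equal? equal; square commutes

Answer: COMMUTES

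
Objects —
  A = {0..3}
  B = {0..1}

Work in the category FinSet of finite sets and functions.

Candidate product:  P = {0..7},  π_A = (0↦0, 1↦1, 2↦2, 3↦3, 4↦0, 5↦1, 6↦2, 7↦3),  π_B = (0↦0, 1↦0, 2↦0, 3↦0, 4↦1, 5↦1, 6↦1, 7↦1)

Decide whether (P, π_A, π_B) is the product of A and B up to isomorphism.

|A|·|B| = 4·2 = 8;  |P| = 8
Check the pairing map k ↦ (π_A(k), π_B(k)):
  0 ↦ (0,0)
  1 ↦ (1,0)
  2 ↦ (2,0)
  3 ↦ (3,0)
  4 ↦ (0,1)
  5 ↦ (1,1)
  6 ↦ (2,1)
  7 ↦ (3,1)
distinct pairs in image: 8 / 8 needed
  → bijection onto A×B; projections well-typed.

Answer: VALID PRODUCT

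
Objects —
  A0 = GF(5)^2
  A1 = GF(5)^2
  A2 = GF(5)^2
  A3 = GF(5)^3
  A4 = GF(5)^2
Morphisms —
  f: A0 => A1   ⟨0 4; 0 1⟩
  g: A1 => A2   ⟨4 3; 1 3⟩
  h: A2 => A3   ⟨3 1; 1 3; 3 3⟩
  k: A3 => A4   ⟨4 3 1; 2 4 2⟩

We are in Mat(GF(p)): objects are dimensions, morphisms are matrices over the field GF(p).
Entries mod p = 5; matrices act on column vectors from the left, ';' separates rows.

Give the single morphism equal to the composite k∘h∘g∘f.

Answer: ⟨0 4; 0 4⟩

Trace:
  e0=⟨1,0⟩ f=>⟨0,0⟩ g=>⟨0,0⟩ h=>⟨0,0,0⟩ k=>⟨0,0⟩
  e1=⟨0,1⟩ f=>⟨4,1⟩ g=>⟨4,2⟩ h=>⟨4,0,3⟩ k=>⟨4,4⟩
⟦path⟧: ⟨0 4; 0 4⟩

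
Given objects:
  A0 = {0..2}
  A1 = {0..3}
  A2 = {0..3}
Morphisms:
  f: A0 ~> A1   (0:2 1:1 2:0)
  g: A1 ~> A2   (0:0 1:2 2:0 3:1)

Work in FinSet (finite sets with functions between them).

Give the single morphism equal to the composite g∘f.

  0 f~>2 g~>0
  1 f~>1 g~>2
  2 f~>0 g~>0
⟦path⟧: (0:0 1:2 2:0)

Answer: (0:0 1:2 2:0)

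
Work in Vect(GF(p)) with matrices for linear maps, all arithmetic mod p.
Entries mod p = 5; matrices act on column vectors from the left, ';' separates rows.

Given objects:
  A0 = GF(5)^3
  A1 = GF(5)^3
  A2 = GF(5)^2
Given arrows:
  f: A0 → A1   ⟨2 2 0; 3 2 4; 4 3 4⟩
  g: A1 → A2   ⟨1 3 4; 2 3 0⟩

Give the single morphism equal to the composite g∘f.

  e0=(1,0,0) f→(2,3,4) g→(2,3)
  e1=(0,1,0) f→(2,2,3) g→(0,0)
  e2=(0,0,1) f→(0,4,4) g→(3,2)
composite: ⟨2 0 3; 3 0 2⟩

Answer: ⟨2 0 3; 3 0 2⟩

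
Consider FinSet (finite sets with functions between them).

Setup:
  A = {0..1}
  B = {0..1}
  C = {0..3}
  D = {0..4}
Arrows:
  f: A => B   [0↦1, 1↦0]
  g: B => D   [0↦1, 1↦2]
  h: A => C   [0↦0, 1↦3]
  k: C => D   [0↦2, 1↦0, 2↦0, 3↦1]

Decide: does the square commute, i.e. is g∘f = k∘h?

Answer: COMMUTES

Work:
Along f;g (path 1):
  0 f=>1 g=>2
  1 f=>0 g=>1
  composite₁ = [0↦2, 1↦1]
Along h;k (path 2):
  0 h=>0 k=>2
  1 h=>3 k=>1
  composite₂ = [0↦2, 1↦1]
Equal? YES — commutes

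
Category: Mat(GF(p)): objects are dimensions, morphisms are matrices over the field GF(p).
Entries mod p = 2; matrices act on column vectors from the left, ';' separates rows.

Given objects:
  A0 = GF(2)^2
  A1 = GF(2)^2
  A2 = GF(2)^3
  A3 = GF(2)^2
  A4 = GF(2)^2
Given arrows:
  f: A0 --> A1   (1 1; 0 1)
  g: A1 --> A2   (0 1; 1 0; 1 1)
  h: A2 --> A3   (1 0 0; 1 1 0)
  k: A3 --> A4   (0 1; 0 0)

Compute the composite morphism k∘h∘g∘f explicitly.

  e0=⟨1,0⟩ f-->⟨1,0⟩ g-->⟨0,1,1⟩ h-->⟨0,1⟩ k-->⟨1,0⟩
  e1=⟨0,1⟩ f-->⟨1,1⟩ g-->⟨1,1,0⟩ h-->⟨1,0⟩ k-->⟨0,0⟩
⟦path⟧: (1 0; 0 0)

Answer: (1 0; 0 0)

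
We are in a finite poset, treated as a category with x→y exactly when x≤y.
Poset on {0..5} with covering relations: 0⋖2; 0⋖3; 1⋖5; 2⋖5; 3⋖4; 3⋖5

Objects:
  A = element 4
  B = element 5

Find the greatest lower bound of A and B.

Answer: A∧B = 3

Work:
Common predecessors of 4,5: {0,3}
  0 <= 3
  3 <= 3
glb = 3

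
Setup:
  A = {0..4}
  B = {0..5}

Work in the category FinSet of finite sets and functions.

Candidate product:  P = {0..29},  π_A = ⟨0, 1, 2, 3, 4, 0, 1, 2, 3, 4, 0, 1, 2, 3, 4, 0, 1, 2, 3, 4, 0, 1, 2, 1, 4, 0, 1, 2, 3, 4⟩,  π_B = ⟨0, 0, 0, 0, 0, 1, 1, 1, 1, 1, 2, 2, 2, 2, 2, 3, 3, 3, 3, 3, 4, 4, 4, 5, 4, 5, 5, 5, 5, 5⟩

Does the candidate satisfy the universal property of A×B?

|A|·|B| = 5·6 = 30;  |P| = 30
Check the pairing map k ↦ (π_A(k), π_B(k)):
  0 -> (0,0)
  1 -> (1,0)
  2 -> (2,0)
  3 -> (3,0)
  4 -> (4,0)
  5 -> (0,1)
  6 -> (1,1)
  7 -> (2,1)
  8 -> (3,1)
  9 -> (4,1)
  10 -> (0,2)
  11 -> (1,2)
  12 -> (2,2)
  13 -> (3,2)
  14 -> (4,2)
  15 -> (0,3)
  16 -> (1,3)
  17 -> (2,3)
  18 -> (3,3)
  19 -> (4,3)
  20 -> (0,4)
  21 -> (1,4)
  22 -> (2,4)
  23 -> (1,5)
  24 -> (4,4)
  25 -> (0,5)
  26 -> (1,5)  ✗ repeats pair of k=23
  27 -> (2,5)
  28 -> (3,5)
  29 -> (4,5)
distinct pairs in image: 29 / 30 needed
  → (1,5) hit at k=23 and k=26

Answer: NOT A VALID PRODUCT — duplicate pair at indices 26,23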